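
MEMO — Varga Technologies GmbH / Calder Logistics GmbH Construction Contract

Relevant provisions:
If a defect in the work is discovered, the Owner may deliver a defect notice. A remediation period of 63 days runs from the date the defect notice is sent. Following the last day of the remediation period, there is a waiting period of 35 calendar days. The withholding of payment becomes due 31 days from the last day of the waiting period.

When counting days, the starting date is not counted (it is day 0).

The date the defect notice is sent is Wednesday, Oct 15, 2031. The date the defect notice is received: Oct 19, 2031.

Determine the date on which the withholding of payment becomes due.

The last day of the remediation period: Oct 15, 2031 + 63 days = Dec 17, 2031.
The last day of the waiting period: 35 calendar days after Dec 17, 2031 is Jan 21, 2032.
Adding 31 calendar days to Jan 21, 2032 gives Feb 21, 2032, which is the date on which the withholding of payment becomes due.

Feb 21, 2032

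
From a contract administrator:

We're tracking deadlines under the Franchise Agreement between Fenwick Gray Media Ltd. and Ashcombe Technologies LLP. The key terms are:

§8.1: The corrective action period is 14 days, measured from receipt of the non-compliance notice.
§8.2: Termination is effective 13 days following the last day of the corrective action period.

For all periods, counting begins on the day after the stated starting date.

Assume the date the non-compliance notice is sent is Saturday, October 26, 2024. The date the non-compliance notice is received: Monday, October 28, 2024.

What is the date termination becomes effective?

The last day of the corrective action period: 14 calendar days after October 28, 2024 is November 11, 2024.
The date termination becomes effective: 13 calendar days after November 11, 2024 is November 24, 2024.

November 24, 2024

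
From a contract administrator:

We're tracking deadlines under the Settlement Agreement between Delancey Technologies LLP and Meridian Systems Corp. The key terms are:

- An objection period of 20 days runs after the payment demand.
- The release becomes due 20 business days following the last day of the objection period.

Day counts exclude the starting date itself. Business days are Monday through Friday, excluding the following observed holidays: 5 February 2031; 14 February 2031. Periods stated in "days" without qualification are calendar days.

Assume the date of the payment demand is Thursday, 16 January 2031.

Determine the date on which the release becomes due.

6 March 2031

Adding 20 calendar days to 16 January 2031 gives 5 February 2031, which is the last day of the objection period.
The date on which the release becomes due: 20 business days after Wednesday, 5 February 2031, skipping weekends and the listed holiday on Feb 14 — Feb 6, Feb 7, Feb 10, Feb 11, …, Mar 4, Mar 5, Mar 6 — lands on Thursday, 6 March 2031.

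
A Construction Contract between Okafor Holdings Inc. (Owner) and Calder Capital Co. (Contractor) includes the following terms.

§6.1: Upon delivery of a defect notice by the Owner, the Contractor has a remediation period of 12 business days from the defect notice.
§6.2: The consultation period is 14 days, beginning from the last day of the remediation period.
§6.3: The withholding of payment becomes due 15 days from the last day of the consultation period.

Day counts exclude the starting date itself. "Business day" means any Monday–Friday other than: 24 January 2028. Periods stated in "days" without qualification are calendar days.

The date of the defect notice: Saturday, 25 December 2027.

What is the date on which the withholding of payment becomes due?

9 February 2028

The last day of the remediation period: 12 business days after Saturday, 25 December 2027, skipping weekends — Dec 27, Dec 28, Dec 29, Dec 30, …, Jan 7, Jan 10, Jan 11 — lands on Tuesday, 11 January 2028.
The last day of the consultation period: 14 calendar days after 11 January 2028 is 25 January 2028.
The date on which the withholding of payment becomes due: 15 calendar days after 25 January 2028 is 9 February 2028.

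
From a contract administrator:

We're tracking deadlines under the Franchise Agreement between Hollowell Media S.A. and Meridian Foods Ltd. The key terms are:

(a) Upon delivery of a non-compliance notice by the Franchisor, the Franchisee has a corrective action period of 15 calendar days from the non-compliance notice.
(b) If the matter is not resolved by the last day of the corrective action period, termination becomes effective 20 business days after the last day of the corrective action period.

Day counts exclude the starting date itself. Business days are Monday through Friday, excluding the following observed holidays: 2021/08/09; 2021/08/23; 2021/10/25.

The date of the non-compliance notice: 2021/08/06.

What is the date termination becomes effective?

The last day of the corrective action period: 2021/08/06 + 15 days = 2021/08/21.
The date termination becomes effective: 20 business days after Saturday, 2021/08/21, skipping weekends and the listed holiday on Aug 23 — Aug 24, Aug 25, Aug 26, Aug 27, …, Sep 16, Sep 17, Sep 20 — lands on Monday, 2021/09/20.

2021/09/20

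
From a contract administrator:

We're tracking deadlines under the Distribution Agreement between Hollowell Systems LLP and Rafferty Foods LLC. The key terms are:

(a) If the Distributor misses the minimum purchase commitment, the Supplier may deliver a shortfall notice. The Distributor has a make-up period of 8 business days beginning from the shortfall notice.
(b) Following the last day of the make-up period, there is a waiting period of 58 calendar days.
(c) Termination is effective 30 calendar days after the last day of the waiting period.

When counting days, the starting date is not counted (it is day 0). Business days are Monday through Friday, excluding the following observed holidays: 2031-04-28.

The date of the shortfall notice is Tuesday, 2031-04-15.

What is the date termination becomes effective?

The last day of the make-up period: 8 business days after Tuesday, 2031-04-15, skipping weekends — Apr 16, Apr 17, Apr 18, Apr 21, Apr 22, Apr 23, Apr 24, Apr 25 — lands on Friday, 2031-04-25.
The last day of the waiting period: 58 calendar days after 2031-04-25 is 2031-06-22.
The date termination becomes effective: 30 calendar days after 2031-06-22 is 2031-07-22.

2031-07-22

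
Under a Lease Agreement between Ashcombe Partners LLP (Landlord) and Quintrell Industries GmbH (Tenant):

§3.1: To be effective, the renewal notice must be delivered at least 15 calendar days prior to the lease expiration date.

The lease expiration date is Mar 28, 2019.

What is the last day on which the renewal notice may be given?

Mar 13, 2019

Mar 28, 2019 minus 15 days is Mar 13, 2019.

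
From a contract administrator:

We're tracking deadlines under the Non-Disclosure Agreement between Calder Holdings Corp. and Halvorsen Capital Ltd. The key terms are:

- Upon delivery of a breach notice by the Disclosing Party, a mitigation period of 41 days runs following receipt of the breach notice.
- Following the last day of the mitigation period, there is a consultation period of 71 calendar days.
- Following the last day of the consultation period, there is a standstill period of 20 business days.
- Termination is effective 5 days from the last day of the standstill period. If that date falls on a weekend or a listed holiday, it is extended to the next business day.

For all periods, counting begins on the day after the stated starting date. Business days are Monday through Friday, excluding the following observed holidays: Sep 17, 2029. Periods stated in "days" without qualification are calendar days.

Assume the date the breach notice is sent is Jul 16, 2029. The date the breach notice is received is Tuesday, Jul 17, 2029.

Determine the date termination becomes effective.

Dec 10, 2029

Adding 41 calendar days to Jul 17, 2029 gives Aug 27, 2029, which is the last day of the mitigation period.
The last day of the consultation period: Aug 27, 2029 + 71 days = Nov 6, 2029.
The last day of the standstill period: counting 20 business days from Tuesday, Nov 6, 2029 (Nov 7, Nov 8, Nov 9, Nov 12, …, Nov 30, Dec 3, Dec 4, skipping weekends) reaches Tuesday, Dec 4, 2029.
The date termination becomes effective: Dec 4, 2029 + 5 days = Dec 9, 2029. That falls on a Sunday, so it rolls to the next business day, Monday, Dec 10, 2029.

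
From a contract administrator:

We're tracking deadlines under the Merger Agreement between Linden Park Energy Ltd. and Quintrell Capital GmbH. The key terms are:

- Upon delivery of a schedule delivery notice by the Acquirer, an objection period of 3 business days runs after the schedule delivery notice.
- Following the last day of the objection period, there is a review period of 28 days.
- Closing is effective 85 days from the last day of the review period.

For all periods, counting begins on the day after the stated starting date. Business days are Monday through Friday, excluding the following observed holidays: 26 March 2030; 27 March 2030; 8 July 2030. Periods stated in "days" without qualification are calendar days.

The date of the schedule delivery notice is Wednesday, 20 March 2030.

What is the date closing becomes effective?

From Wednesday, 20 March 2030, 3 business days (Mar 21, Mar 22, Mar 25, skipping weekends) brings us to Monday, 25 March 2030, which is the last day of the objection period.
The last day of the review period: 25 March 2030 + 28 days = 22 April 2030.
The date closing becomes effective: 22 April 2030 + 85 days = 16 July 2030.

16 July 2030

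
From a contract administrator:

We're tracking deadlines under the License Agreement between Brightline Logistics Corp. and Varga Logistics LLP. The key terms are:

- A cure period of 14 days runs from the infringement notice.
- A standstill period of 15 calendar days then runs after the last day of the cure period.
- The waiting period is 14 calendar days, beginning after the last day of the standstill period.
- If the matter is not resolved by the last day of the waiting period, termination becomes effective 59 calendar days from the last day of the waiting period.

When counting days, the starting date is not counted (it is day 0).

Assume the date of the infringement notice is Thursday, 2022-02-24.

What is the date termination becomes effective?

The last day of the cure period: 2022-02-24 + 14 days = 2022-03-10.
The last day of the standstill period: 2022-03-10 + 15 days = 2022-03-25.
Adding 14 calendar days to 2022-03-25 gives 2022-04-08, which is the last day of the waiting period.
The date termination becomes effective: 59 calendar days after 2022-04-08 is 2022-06-06.

2022-06-06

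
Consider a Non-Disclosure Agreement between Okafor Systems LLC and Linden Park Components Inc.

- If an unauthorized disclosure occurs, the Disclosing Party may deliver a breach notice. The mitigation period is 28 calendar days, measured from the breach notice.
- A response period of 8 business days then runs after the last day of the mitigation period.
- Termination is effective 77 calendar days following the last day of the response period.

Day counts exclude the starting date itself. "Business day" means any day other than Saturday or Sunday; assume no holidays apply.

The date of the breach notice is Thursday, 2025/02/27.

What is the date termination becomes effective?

2025/06/24

The last day of the mitigation period: 28 calendar days after 2025/02/27 is 2025/03/27.
The last day of the response period: 8 business days after Thursday, 2025/03/27, skipping weekends — Mar 28, Mar 31, Apr 1, Apr 2, Apr 3, Apr 4, Apr 7, Apr 8 — lands on Tuesday, 2025/04/08.
The date termination becomes effective: 77 calendar days after 2025/04/08 is 2025/06/24.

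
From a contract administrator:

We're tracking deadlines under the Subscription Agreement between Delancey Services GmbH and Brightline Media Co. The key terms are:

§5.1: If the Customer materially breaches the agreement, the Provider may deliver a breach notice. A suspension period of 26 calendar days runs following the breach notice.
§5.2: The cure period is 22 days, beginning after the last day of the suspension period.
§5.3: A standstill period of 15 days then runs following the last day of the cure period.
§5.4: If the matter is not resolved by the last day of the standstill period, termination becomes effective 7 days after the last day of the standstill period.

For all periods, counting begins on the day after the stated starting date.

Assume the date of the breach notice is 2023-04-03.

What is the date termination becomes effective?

The last day of the suspension period: 26 calendar days after 2023-04-03 is 2023-04-29.
Adding 22 calendar days to 2023-04-29 gives 2023-05-21, which is the last day of the cure period.
The last day of the standstill period: 15 calendar days after 2023-05-21 is 2023-06-05.
The date termination becomes effective: 2023-06-05 + 7 days = 2023-06-12.

2023-06-12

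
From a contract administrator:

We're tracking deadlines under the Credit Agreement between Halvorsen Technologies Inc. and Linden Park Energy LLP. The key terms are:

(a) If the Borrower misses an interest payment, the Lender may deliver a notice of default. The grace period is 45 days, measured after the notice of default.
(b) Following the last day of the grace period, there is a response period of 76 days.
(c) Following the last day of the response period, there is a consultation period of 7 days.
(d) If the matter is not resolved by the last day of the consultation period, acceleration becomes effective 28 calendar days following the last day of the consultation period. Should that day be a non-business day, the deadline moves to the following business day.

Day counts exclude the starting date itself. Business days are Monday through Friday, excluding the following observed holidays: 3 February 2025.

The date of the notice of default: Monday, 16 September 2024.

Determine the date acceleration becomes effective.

19 February 2025

The last day of the grace period: 16 September 2024 + 45 days = 31 October 2024.
Adding 76 calendar days to 31 October 2024 gives 15 January 2025, which is the last day of the response period.
The last day of the consultation period: 7 calendar days after 15 January 2025 is 22 January 2025.
Adding 28 calendar days to 22 January 2025 gives 19 February 2025, which is the date acceleration becomes effective. 19 February 2025 is a Wednesday and is not a listed holiday, so no roll-forward applies.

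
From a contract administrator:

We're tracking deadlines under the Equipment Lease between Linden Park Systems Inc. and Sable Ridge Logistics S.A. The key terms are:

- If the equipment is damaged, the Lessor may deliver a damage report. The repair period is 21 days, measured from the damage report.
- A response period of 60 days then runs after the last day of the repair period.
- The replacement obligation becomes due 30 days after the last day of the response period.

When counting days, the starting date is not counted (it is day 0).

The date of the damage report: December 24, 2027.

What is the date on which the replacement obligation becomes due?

April 13, 2028

The last day of the repair period: 21 calendar days after December 24, 2027 is January 14, 2028.
The last day of the response period: 60 calendar days after January 14, 2028 is March 14, 2028.
The date on which the replacement obligation becomes due: March 14, 2028 + 30 days = April 13, 2028.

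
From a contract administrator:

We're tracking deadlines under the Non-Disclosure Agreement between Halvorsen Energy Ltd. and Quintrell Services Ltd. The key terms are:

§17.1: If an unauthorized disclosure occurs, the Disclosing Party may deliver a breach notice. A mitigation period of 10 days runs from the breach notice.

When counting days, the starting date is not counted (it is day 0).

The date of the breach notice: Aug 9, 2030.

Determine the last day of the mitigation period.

The last day of the mitigation period: 10 calendar days after Aug 9, 2030 is Aug 19, 2030.

Aug 19, 2030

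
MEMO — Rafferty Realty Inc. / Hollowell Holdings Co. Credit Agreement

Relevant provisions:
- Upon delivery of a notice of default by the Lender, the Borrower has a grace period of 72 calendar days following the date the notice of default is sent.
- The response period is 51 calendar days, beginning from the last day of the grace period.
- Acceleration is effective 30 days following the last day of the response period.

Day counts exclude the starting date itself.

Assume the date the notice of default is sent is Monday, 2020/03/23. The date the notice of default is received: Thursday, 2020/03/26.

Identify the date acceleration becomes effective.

The last day of the grace period: 2020/03/23 + 72 days = 2020/06/03.
The last day of the response period: 2020/06/03 + 51 days = 2020/07/24.
The date acceleration becomes effective: 2020/07/24 + 30 days = 2020/08/23.

2020/08/23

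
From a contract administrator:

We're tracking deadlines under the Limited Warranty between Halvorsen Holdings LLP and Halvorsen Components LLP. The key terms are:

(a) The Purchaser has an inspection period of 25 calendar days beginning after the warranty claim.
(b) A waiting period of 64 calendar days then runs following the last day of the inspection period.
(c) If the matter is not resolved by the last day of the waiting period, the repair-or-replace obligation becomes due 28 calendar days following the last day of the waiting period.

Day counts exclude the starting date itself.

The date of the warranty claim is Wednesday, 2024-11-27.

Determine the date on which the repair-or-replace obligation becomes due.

2025-03-24

Adding 25 calendar days to 2024-11-27 gives 2024-12-22, which is the last day of the inspection period.
Adding 64 calendar days to 2024-12-22 gives 2025-02-24, which is the last day of the waiting period.
Adding 28 calendar days to 2025-02-24 gives 2025-03-24, which is the date on which the repair-or-replace obligation becomes due.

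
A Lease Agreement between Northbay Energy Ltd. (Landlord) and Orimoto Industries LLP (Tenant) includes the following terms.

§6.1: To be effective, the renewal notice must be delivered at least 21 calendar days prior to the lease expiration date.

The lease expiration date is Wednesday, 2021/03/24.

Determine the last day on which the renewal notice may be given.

2021/03/24 minus 21 days is 2021/03/03.

2021/03/03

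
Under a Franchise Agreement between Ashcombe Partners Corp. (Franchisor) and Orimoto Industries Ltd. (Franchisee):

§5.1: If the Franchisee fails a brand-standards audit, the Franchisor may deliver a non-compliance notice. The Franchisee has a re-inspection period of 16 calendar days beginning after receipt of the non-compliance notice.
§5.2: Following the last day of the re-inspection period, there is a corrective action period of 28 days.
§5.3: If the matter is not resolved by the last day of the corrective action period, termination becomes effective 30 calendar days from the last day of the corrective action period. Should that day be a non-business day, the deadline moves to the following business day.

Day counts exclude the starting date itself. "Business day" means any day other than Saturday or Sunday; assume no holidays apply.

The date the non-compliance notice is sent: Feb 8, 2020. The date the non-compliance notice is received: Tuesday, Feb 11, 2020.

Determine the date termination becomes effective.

Apr 27, 2020

The last day of the re-inspection period: Feb 11, 2020 + 16 days = Feb 27, 2020.
The last day of the corrective action period: Feb 27, 2020 + 28 days = Mar 26, 2020.
Adding 30 calendar days to Mar 26, 2020 gives Apr 25, 2020, which is the date termination becomes effective. That falls on a Saturday, so it rolls to the next business day, Monday, Apr 27, 2020.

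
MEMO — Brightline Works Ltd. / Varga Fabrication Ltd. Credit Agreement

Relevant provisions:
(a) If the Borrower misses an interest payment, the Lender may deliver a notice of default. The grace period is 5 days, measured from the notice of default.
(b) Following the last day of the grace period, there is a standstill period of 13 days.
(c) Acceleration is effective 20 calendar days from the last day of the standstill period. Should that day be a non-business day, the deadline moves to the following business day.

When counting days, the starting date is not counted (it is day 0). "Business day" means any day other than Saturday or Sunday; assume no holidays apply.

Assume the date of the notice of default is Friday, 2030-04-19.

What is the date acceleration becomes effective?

2030-05-27

The last day of the grace period: 5 calendar days after 2030-04-19 is 2030-04-24.
The last day of the standstill period: 2030-04-24 + 13 days = 2030-05-07.
The date acceleration becomes effective: 20 calendar days after 2030-05-07 is 2030-05-27. 2030-05-27 is a Monday, so no roll-forward applies.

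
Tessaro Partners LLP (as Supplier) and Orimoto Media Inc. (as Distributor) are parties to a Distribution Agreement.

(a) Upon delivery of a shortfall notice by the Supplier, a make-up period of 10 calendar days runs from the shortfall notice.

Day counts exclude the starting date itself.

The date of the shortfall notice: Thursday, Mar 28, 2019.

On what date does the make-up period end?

Apr 7, 2019

The last day of the make-up period: Mar 28, 2019 + 10 days = Apr 7, 2019.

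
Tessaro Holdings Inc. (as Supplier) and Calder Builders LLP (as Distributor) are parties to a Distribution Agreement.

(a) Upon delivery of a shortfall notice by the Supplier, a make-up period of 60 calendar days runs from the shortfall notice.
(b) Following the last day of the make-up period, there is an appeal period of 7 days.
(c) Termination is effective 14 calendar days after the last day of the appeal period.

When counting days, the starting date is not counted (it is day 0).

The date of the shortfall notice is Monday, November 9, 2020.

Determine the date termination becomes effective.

The last day of the make-up period: 60 calendar days after November 9, 2020 is January 8, 2021.
Adding 7 calendar days to January 8, 2021 gives January 15, 2021, which is the last day of the appeal period.
The date termination becomes effective: January 15, 2021 + 14 days = January 29, 2021.

January 29, 2021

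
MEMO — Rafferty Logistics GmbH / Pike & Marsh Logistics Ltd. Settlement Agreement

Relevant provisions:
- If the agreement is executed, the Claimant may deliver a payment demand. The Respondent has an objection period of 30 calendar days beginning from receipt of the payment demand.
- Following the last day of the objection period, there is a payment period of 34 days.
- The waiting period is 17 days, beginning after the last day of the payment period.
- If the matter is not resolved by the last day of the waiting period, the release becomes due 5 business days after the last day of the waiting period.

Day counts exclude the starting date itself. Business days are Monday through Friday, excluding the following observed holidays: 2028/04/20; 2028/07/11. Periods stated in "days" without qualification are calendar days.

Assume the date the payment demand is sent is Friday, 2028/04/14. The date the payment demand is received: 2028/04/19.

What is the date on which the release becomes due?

2028/07/17

Adding 30 calendar days to 2028/04/19 gives 2028/05/19, which is the last day of the objection period.
The last day of the payment period: 34 calendar days after 2028/05/19 is 2028/06/22.
The last day of the waiting period: 17 calendar days after 2028/06/22 is 2028/07/09.
The date on which the release becomes due: counting 5 business days from Sunday, 2028/07/09 (Jul 10, Jul 12, Jul 13, Jul 14, Jul 17, skipping weekends and the listed holiday on Jul 11) reaches Monday, 2028/07/17.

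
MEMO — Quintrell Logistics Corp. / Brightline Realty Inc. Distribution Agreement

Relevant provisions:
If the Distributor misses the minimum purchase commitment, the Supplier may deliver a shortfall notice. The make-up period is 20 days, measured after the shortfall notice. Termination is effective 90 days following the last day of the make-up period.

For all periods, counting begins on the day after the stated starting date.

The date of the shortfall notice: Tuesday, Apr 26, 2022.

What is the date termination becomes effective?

Adding 20 calendar days to Apr 26, 2022 gives May 16, 2022, which is the last day of the make-up period.
The date termination becomes effective: May 16, 2022 + 90 days = Aug 14, 2022.

Aug 14, 2022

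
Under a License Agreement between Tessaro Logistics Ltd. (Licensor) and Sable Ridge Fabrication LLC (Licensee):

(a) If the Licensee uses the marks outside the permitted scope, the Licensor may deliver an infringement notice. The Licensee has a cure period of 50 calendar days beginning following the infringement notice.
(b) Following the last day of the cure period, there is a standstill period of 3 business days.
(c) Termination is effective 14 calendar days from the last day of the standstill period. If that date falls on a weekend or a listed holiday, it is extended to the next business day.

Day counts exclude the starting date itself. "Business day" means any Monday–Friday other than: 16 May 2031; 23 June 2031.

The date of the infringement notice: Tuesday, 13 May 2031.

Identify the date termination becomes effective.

The last day of the cure period: 13 May 2031 + 50 days = 2 July 2031.
The last day of the standstill period: counting 3 business days from Wednesday, 2 July 2031 (Jul 3, Jul 4, Jul 7, skipping weekends) reaches Monday, 7 July 2031.
Adding 14 calendar days to 7 July 2031 gives 21 July 2031, which is the date termination becomes effective. 21 July 2031 is a Monday and is not a listed holiday, so no roll-forward applies.

21 July 2031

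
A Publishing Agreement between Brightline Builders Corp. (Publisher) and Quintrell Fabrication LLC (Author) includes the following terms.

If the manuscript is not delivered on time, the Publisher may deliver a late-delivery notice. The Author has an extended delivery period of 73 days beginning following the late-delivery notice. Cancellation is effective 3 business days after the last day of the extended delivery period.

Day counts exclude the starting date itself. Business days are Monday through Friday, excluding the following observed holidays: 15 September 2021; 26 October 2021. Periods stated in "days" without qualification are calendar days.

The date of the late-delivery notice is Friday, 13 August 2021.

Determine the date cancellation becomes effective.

29 October 2021

The last day of the extended delivery period: 13 August 2021 + 73 days = 25 October 2021.
The date cancellation becomes effective: counting 3 business days from Monday, 25 October 2021 (Oct 27, Oct 28, Oct 29, skipping weekends and the listed holiday on Oct 26) reaches Friday, 29 October 2021.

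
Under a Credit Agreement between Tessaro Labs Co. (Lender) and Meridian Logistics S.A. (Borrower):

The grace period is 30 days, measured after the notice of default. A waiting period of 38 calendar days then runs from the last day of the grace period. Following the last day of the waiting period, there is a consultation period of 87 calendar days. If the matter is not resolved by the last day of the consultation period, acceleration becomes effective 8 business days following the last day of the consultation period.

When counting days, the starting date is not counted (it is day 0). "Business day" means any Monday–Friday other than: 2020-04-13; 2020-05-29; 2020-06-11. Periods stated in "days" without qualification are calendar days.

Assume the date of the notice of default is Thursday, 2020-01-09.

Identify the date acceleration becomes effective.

The last day of the grace period: 30 calendar days after 2020-01-09 is 2020-02-08.
Adding 38 calendar days to 2020-02-08 gives 2020-03-17, which is the last day of the waiting period.
The last day of the consultation period: 2020-03-17 + 87 days = 2020-06-12.
The date acceleration becomes effective: 8 business days after Friday, 2020-06-12, skipping weekends — Jun 15, Jun 16, Jun 17, Jun 18, Jun 19, Jun 22, Jun 23, Jun 24 — lands on Wednesday, 2020-06-24.

2020-06-24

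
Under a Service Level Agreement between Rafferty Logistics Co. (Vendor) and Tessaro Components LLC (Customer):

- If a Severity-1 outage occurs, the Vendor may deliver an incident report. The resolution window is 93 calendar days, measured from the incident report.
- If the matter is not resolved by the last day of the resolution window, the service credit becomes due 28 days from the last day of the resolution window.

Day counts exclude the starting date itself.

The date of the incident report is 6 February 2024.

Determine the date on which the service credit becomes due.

Adding 93 calendar days to 6 February 2024 gives 9 May 2024, which is the last day of the resolution window.
The date on which the service credit becomes due: 28 calendar days after 9 May 2024 is 6 June 2024.

6 June 2024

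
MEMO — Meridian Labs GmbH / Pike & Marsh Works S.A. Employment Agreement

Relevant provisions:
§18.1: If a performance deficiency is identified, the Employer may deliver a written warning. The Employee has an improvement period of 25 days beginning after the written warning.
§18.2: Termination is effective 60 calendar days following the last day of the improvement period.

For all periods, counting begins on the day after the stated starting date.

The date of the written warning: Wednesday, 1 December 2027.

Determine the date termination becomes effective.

24 February 2028

The last day of the improvement period: 25 calendar days after 1 December 2027 is 26 December 2027.
Adding 60 calendar days to 26 December 2027 gives 24 February 2028, which is the date termination becomes effective.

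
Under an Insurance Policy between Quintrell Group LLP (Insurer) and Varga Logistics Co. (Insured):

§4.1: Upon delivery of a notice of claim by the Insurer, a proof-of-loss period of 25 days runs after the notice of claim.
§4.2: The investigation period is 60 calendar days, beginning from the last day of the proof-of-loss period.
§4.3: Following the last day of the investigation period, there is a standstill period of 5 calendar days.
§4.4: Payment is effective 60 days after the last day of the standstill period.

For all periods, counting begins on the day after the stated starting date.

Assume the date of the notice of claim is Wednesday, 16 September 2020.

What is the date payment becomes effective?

The last day of the proof-of-loss period: 25 calendar days after 16 September 2020 is 11 October 2020.
The last day of the investigation period: 11 October 2020 + 60 days = 10 December 2020.
The last day of the standstill period: 5 calendar days after 10 December 2020 is 15 December 2020.
The date payment becomes effective: 60 calendar days after 15 December 2020 is 13 February 2021.

13 February 2021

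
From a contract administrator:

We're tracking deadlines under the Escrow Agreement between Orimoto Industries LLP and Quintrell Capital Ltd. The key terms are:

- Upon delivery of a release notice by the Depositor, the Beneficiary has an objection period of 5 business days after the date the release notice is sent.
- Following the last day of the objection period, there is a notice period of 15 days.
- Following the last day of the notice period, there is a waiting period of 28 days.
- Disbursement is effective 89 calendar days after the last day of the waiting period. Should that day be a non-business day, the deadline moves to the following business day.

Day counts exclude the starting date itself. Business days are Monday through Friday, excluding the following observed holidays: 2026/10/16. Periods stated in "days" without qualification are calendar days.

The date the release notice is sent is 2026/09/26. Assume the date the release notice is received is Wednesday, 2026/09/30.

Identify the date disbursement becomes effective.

The last day of the objection period: counting 5 business days from Saturday, 2026/09/26 (Sep 28, Sep 29, Sep 30, Oct 1, Oct 2, skipping weekends) reaches Friday, 2026/10/02.
The last day of the notice period: 2026/10/02 + 15 days = 2026/10/17.
The last day of the waiting period: 28 calendar days after 2026/10/17 is 2026/11/14.
Adding 89 calendar days to 2026/11/14 gives 2027/02/11, which is the date disbursement becomes effective. 2027/02/11 is a Thursday and is not a listed holiday, so no roll-forward applies.

2027/02/11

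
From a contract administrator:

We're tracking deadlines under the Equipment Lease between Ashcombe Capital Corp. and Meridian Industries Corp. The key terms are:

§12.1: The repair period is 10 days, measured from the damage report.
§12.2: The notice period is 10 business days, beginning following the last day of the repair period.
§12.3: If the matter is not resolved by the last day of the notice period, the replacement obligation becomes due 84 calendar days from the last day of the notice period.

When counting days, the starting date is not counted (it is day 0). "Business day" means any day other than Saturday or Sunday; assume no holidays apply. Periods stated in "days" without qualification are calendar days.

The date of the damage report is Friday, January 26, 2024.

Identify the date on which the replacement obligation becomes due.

May 13, 2024

The last day of the repair period: 10 calendar days after January 26, 2024 is February 5, 2024.
The last day of the notice period: 10 business days after Monday, February 5, 2024, skipping weekends — Feb 6, Feb 7, Feb 8, Feb 9, Feb 12, Feb 13, Feb 14, Feb 15, Feb 16, Feb 19 — lands on Monday, February 19, 2024.
The date on which the replacement obligation becomes due: 84 calendar days after February 19, 2024 is May 13, 2024.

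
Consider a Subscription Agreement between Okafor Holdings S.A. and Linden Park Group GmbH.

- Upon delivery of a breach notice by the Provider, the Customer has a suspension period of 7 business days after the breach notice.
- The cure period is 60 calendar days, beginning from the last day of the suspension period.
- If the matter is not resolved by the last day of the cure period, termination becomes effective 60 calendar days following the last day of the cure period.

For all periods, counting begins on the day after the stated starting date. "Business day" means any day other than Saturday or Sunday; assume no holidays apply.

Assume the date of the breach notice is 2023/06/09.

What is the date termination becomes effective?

2023/10/18

The last day of the suspension period: counting 7 business days from Friday, 2023/06/09 (Jun 12, Jun 13, Jun 14, Jun 15, Jun 16, Jun 19, Jun 20, skipping weekends) reaches Tuesday, 2023/06/20.
Adding 60 calendar days to 2023/06/20 gives 2023/08/19, which is the last day of the cure period.
Adding 60 calendar days to 2023/08/19 gives 2023/10/18, which is the date termination becomes effective.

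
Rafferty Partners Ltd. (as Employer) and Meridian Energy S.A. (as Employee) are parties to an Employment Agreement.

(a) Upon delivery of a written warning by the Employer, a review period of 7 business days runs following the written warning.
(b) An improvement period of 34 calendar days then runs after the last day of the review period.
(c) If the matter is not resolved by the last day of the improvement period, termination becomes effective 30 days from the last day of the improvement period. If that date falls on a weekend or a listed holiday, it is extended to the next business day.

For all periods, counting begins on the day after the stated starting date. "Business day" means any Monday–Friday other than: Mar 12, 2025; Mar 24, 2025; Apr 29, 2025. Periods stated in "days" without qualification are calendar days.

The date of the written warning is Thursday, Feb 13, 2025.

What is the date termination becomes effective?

Apr 30, 2025

The last day of the review period: 7 business days after Thursday, Feb 13, 2025, skipping weekends — Feb 14, Feb 17, Feb 18, Feb 19, Feb 20, Feb 21, Feb 24 — lands on Monday, Feb 24, 2025.
The last day of the improvement period: 34 calendar days after Feb 24, 2025 is Mar 30, 2025.
The date termination becomes effective: 30 calendar days after Mar 30, 2025 is Apr 29, 2025. That falls on Tuesday, a listed holiday, so it rolls to the next business day, Wednesday, Apr 30, 2025.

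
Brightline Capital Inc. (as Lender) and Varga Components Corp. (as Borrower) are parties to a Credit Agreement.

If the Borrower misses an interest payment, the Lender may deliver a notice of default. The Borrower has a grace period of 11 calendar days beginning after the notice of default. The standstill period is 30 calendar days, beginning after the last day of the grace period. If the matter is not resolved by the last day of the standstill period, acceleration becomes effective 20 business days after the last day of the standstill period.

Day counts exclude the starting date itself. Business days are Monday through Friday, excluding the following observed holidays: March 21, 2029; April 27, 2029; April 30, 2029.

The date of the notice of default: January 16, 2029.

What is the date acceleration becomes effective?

March 27, 2029

The last day of the grace period: January 16, 2029 + 11 days = January 27, 2029.
The last day of the standstill period: 30 calendar days after January 27, 2029 is February 26, 2029.
The date acceleration becomes effective: 20 business days after Monday, February 26, 2029, skipping weekends and the listed holiday on Mar 21 — Feb 27, Feb 28, Mar 1, Mar 2, …, Mar 23, Mar 26, Mar 27 — lands on Tuesday, March 27, 2029.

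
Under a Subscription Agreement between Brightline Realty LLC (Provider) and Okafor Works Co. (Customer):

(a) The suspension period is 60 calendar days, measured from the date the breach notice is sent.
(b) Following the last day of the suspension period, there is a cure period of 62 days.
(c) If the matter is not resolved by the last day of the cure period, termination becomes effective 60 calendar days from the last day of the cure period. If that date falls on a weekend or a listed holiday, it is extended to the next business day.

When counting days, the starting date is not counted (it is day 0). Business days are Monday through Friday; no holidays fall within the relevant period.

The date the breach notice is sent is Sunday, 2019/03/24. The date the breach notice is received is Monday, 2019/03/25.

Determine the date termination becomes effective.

Adding 60 calendar days to 2019/03/24 gives 2019/05/23, which is the last day of the suspension period.
The last day of the cure period: 2019/05/23 + 62 days = 2019/07/24.
The date termination becomes effective: 60 calendar days after 2019/07/24 is 2019/09/22. That falls on a Sunday, so it rolls to the next business day, Monday, 2019/09/23.

2019/09/23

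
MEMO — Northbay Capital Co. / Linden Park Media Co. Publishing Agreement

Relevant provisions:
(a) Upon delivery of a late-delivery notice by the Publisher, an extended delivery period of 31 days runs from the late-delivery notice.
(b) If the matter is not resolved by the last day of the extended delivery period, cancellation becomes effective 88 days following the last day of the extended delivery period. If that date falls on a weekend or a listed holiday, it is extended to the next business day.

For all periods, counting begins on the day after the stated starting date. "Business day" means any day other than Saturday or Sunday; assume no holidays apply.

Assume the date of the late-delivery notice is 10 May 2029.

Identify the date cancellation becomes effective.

Adding 31 calendar days to 10 May 2029 gives 10 June 2029, which is the last day of the extended delivery period.
Adding 88 calendar days to 10 June 2029 gives 6 September 2029, which is the date cancellation becomes effective. 6 September 2029 is a Thursday, so no roll-forward applies.

6 September 2029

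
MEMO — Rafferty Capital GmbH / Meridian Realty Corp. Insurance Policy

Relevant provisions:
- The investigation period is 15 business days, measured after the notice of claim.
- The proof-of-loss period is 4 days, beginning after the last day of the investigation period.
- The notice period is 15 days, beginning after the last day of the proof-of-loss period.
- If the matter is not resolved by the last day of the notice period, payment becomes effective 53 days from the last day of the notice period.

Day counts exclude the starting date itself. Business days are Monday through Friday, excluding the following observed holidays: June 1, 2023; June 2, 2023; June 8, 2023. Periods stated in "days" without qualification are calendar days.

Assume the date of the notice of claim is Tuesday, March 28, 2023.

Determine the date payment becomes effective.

The last day of the investigation period: counting 15 business days from Tuesday, March 28, 2023 (Mar 29, Mar 30, Mar 31, Apr 3, …, Apr 14, Apr 17, Apr 18, skipping weekends) reaches Tuesday, April 18, 2023.
The last day of the proof-of-loss period: April 18, 2023 + 4 days = April 22, 2023.
The last day of the notice period: 15 calendar days after April 22, 2023 is May 7, 2023.
The date payment becomes effective: 53 calendar days after May 7, 2023 is June 29, 2023.

June 29, 2023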